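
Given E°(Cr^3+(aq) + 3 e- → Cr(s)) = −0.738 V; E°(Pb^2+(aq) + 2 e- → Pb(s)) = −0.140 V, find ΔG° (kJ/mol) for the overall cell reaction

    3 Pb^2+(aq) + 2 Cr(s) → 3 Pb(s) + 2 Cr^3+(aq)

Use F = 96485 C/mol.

In the reaction as written Pb^2+(aq) is reduced, so the Pb²⁺/Pb couple is the cathode and Cr³⁺/Cr is the anode.
E°cell = −0.140 − (−0.738) = +0.598 V; balancing electrons gives n = 6.
ΔG° = −nFE°cell = −(6)(96485)(+0.598) J/mol = −346 kJ/mol.

−346 kJ/mol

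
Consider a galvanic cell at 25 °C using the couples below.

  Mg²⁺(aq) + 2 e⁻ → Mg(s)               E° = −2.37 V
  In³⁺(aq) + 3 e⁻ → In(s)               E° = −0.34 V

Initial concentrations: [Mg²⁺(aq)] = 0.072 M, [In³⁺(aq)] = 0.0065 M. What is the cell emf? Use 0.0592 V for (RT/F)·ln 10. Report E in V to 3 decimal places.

+2.021 V

Since E°(In³⁺/In) > E°(Mg²⁺/Mg), In³⁺/In serves as the cathode.
The standard potential is −0.34 − (−2.37) = +2.03 V and the balanced reaction transfers n = 6 electrons.
Balancing gives 2 In³⁺(aq) + 3 Mg(s) → 2 In(s) + 3 Mg²⁺(aq); hence Q = [Mg²⁺(aq)]^3 / [In³⁺(aq)]^2 = 8.83 (log Q = 0.946).
E = E° − (0.0592/n)·log Q = +2.03 − (0.0592/6)(0.946) = +2.021 V.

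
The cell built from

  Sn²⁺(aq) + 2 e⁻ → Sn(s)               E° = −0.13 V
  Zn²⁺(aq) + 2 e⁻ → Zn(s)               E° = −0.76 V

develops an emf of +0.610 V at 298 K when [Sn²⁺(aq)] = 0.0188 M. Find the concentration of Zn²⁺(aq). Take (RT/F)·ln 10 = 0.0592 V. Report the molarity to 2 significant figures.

0.089 M

With Sn²⁺/Sn at the cathode and Zn²⁺/Zn at the anode, E°cell = −0.13 − (−0.76) = +0.63 V (n = 2).
Since E = E° − (0.0592/n)·log Q, log Q = n(E° − E)/0.0592 = 0.676.
For Sn²⁺(aq) + Zn(s) → Sn(s) + Zn²⁺(aq), the reaction quotient is Q = [Zn²⁺(aq)] / [Sn²⁺(aq)].
Substituting the known concentrations and solving, log [Zn²⁺(aq)] = −1.050 and [Zn²⁺(aq)] = 0.089 M.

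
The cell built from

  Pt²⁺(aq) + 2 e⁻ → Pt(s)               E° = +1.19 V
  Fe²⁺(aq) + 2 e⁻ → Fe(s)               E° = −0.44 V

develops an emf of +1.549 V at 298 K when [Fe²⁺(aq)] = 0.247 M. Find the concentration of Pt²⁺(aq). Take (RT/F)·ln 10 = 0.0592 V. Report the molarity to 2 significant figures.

0.00045 M

The Pt²⁺/Pt couple has the larger reduction potential, so it is the cathode: E°cell = +1.19 − (−0.44) = +1.63 V and n = 2.
Rearranging E = E° − (0.0592/n)·log Q gives log Q = 2(+1.63 − (+1.549))/0.0592 = 2.736.
The balanced reaction is Pt²⁺(aq) + Fe(s) → Pt(s) + Fe²⁺(aq), so Q = [Fe²⁺(aq)] / [Pt²⁺(aq)].
Solving for the unknown gives log [Pt²⁺(aq)] = −3.343, so [Pt²⁺(aq)] ≈ 0.00045 M.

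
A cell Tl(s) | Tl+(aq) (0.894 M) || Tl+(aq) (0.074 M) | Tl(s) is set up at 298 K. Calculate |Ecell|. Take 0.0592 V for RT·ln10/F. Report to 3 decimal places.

For a concentration cell E°cell = 0, since both electrodes use the same couple.
The compartment with the higher Tl+(aq) concentration (0.894 M) acts as the cathode; ions are reduced there and produced at the dilute (0.074 M) anode.
With n = 1, Ecell = −(0.0592/1)·log([dilute]/[conc]) = −(0.0592/1)·log(0.074/0.894) = +0.064 V.

0.064 V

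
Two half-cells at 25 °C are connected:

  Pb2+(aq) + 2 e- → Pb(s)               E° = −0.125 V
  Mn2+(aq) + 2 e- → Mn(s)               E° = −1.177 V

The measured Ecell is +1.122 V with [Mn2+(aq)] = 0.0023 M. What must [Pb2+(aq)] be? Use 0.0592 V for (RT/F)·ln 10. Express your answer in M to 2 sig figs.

Pb²⁺/Pb is the cathode (higher E°); E°cell = −0.125 − (−1.177) = +1.052 V with n = 2.
From the Nernst equation, log Q = n(E° − E)/0.0592 = 2·(+1.052 − (+1.122))/0.0592 = −2.365.
Balancing electrons gives Pb2+(aq) + Mn(s) → Pb(s) + Mn2+(aq); thus Q = [Mn2+(aq)] / [Pb2+(aq)].
Substituting the known concentrations and solving, log [Pb2+(aq)] = −0.273 and [Pb2+(aq)] = 0.53 M.

0.53 M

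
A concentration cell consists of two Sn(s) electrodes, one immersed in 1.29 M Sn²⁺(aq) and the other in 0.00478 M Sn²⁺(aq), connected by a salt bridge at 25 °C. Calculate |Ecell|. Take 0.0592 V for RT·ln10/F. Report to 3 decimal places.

For a concentration cell E°cell = 0, since both electrodes use the same couple.
The compartment with the higher Sn²⁺(aq) concentration (1.29 M) acts as the cathode; ions are reduced there and produced at the dilute (0.00478 M) anode.
With n = 2, Ecell = −(0.0592/2)·log([dilute]/[conc]) = −(0.0592/2)·log(0.00478/1.29) = +0.072 V.

0.072 V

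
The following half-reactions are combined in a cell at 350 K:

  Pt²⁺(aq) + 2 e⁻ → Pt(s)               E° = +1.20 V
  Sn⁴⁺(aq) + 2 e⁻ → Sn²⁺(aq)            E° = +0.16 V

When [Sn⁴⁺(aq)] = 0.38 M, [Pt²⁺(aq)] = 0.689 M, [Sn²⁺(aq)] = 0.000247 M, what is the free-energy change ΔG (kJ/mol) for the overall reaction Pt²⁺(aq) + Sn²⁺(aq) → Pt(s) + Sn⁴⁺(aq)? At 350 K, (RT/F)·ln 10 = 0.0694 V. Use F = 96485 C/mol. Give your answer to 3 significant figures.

With Pt²⁺/Pt reduced at the cathode, E°cell = +1.20 − (+0.16) = +1.04 V and n = 2.
The reaction quotient is [Sn⁴⁺(aq)] / ([Pt²⁺(aq)]·[Sn²⁺(aq)]) = 2.23×10^3; by Nernst, E = +1.04 − (0.0694/2)(3.349) = +0.9238 V.
ΔG = −nFE = −(2)(96485)(+0.9238) J/mol = −178 kJ/mol.

−178 kJ/mol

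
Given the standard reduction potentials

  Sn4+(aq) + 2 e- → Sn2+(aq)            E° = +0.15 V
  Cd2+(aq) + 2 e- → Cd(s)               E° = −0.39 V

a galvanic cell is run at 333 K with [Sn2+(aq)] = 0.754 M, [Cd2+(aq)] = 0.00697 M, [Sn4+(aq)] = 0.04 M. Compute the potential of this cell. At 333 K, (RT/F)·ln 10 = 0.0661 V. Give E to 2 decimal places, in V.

Sn⁴⁺/Sn²⁺ is reduced (cathode, E° = +0.15 V) and Cd²⁺/Cd is oxidized (anode).
E°cell = E°cat − E°an = +0.15 − (−0.39) = +0.54 V; n = 2.
The balanced reaction is Sn4+(aq) + Cd(s) → Sn2+(aq) + Cd2+(aq), so Q = ([Sn2+(aq)]·[Cd2+(aq)]) / [Sn4+(aq)] = 0.131 and log Q = −0.881.
By the Nernst equation, E = +0.54 − (0.0661/2)·(−0.881) = +0.57 V.

+0.57 V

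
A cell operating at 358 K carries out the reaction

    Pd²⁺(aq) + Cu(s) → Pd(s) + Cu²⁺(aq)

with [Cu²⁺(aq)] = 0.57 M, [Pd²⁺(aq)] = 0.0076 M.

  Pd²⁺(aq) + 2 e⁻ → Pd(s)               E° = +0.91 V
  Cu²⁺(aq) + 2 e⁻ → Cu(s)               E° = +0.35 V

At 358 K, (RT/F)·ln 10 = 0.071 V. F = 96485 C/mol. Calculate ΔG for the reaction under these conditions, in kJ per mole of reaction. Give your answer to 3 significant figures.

The standard cell potential is +0.91 − (+0.35) = +0.56 V, with n = 2 electrons in the balanced equation.
The reaction quotient is [Cu²⁺(aq)] / [Pd²⁺(aq)] = 75; by Nernst, E = +0.56 − (0.071/2)(1.875) = +0.4934 V.
ΔG = −nFE = −(2)(96485)(+0.4934) J/mol = −95.2 kJ/mol.

−95.2 kJ/mol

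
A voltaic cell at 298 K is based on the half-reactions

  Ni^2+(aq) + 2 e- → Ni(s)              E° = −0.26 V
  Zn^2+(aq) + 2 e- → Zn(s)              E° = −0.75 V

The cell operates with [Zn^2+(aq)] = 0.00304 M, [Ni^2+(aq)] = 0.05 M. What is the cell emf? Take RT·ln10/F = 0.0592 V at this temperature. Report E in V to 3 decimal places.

Ni²⁺/Ni is reduced (cathode, E° = −0.26 V) and Zn²⁺/Zn is oxidized (anode).
The standard potential is −0.26 − (−0.75) = +0.49 V and the balanced reaction transfers n = 2 electrons.
For the overall reaction Ni^2+(aq) + Zn(s) → Ni(s) + Zn^2+(aq), Q = [Zn^2+(aq)] / [Ni^2+(aq)] = 0.0608, giving log Q = −1.216.
E = E° − (0.0592/n)·log Q = +0.49 − (0.0592/2)(−1.216) = +0.526 V.

+0.526 V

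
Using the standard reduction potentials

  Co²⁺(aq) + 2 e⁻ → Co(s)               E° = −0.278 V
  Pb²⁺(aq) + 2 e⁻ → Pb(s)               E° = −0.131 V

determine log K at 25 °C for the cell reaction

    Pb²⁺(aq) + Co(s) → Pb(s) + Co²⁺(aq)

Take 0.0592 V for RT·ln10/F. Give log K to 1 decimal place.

log K = 5.0

The Pb²⁺/Pb couple is reduced (cathode); E°cell = −0.131 − (−0.278) = +0.147 V with n = 2.
At equilibrium E = 0, so log K = nE°cell / 0.0592 = (2)(+0.147) / 0.0592 = 5.0.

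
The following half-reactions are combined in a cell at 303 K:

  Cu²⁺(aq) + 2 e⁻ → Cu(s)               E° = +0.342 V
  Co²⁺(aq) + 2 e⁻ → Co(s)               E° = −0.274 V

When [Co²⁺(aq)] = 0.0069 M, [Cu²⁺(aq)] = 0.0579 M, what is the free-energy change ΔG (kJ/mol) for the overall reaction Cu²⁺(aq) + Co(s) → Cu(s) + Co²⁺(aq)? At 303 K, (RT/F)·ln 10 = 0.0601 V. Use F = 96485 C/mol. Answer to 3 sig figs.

−124 kJ/mol

With Cu²⁺/Cu reduced at the cathode, E°cell = +0.342 − (−0.274) = +0.616 V and n = 2.
Here Q = [Co²⁺(aq)] / [Cu²⁺(aq)] = 0.119 (log Q = −0.924), giving E = +0.616 − (0.0601/2)·(−0.924) = +0.6438 V.
ΔG = −nFE = −(2)(96485)(+0.6438) J/mol = −124 kJ/mol.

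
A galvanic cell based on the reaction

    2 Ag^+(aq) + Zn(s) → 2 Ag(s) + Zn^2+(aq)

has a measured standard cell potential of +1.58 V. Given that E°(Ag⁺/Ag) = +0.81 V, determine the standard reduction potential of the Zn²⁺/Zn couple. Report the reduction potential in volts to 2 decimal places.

In the reaction as written the Ag⁺/Ag couple is reduced (cathode) and Zn²⁺/Zn is oxidized (anode), so E°cell = E°(Ag⁺/Ag) − E°(Zn²⁺/Zn).
E°(Zn²⁺/Zn) = E°(cathode) − E°cell = +0.81 − (+1.58) = −0.77 V.

−0.77 V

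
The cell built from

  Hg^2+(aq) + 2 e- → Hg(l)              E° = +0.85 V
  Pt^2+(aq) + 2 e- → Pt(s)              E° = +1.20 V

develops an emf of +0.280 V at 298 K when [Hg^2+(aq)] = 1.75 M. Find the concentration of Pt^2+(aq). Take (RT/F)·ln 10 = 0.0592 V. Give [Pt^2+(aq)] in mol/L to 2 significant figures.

Pt²⁺/Pt is the cathode (higher E°); E°cell = +1.20 − (+0.85) = +0.35 V with n = 2.
Since E = E° − (0.0592/n)·log Q, log Q = n(E° − E)/0.0592 = 2.365.
For Pt^2+(aq) + Hg(l) → Pt(s) + Hg^2+(aq), the reaction quotient is Q = [Hg^2+(aq)] / [Pt^2+(aq)].
Substituting the known concentrations and solving, log [Pt^2+(aq)] = −2.122 and [Pt^2+(aq)] = 0.0076 M.

0.0076 M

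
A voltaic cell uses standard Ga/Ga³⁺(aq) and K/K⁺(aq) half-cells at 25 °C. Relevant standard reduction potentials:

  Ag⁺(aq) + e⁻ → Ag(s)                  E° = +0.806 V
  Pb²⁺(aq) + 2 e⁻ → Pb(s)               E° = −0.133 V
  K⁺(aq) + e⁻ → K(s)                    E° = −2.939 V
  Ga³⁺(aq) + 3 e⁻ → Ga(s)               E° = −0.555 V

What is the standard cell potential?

+2.384 V

Of the two couples in this cell, the one with the more positive reduction potential is reduced at the cathode: here that is Ga³⁺/Ga (−0.555 V); K⁺/K (−2.939 V) is the anode.
E°cell = E°(cathode) − E°(anode) = −0.555 − (−2.939) = +2.384 V.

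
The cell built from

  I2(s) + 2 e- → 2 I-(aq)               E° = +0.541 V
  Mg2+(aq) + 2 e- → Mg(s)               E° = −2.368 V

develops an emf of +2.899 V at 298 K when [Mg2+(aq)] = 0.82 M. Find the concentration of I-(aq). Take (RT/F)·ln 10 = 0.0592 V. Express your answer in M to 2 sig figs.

The I₂/I⁻ couple has the larger reduction potential, so it is the cathode: E°cell = +0.541 − (−2.368) = +2.909 V and n = 2.
Rearranging E = E° − (0.0592/n)·log Q gives log Q = 2(+2.909 − (+2.899))/0.0592 = 0.338.
For I2(s) + Mg(s) → 2 I-(aq) + Mg2+(aq), the reaction quotient is Q = [I-(aq)]^2·[Mg2+(aq)].
Solving for the unknown gives log [I-(aq)] = 0.212, so [I-(aq)] ≈ 1.6 M.

1.6 M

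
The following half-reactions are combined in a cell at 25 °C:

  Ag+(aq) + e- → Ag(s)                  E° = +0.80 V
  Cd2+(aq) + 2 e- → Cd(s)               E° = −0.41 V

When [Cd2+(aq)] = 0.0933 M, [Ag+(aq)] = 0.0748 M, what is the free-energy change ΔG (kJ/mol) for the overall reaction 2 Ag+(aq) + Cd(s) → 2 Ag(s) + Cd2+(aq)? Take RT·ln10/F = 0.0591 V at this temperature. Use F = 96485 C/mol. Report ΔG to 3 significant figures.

E°cell = +0.80 − (−0.41) = +1.21 V; the balanced reaction transfers n = 2 electrons.
Here Q = [Cd2+(aq)] / [Ag+(aq)]^2 = 16.7 (log Q = 1.222), giving E = +1.21 − (0.0591/2)·(1.222) = +1.1739 V.
Then ΔG = −nFE = −2 × 96485 × +1.1739 J/mol = −227 kJ/mol.

−227 kJ/mol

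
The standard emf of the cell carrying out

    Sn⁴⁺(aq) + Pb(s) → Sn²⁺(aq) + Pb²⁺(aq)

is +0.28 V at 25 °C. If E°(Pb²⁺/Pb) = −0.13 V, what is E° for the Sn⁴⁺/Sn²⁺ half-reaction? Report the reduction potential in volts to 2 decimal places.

In the reaction as written the Sn⁴⁺/Sn²⁺ couple is reduced (cathode) and Pb²⁺/Pb is oxidized (anode), so E°cell = E°(Sn⁴⁺/Sn²⁺) − E°(Pb²⁺/Pb).
E°(Sn⁴⁺/Sn²⁺) = E°cell + E°(anode) = +0.28 + (−0.13) = +0.15 V.

+0.15 V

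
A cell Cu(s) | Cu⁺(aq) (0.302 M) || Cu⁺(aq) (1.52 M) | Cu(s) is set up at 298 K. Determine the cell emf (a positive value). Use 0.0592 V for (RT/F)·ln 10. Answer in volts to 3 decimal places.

0.042 V

For a concentration cell E°cell = 0, since both electrodes use the same couple.
The compartment with the higher Cu⁺(aq) concentration (1.52 M) acts as the cathode; ions are reduced there and produced at the dilute (0.302 M) anode.
With n = 1, Ecell = −(0.0592/1)·log([dilute]/[conc]) = −(0.0592/1)·log(0.302/1.52) = +0.042 V.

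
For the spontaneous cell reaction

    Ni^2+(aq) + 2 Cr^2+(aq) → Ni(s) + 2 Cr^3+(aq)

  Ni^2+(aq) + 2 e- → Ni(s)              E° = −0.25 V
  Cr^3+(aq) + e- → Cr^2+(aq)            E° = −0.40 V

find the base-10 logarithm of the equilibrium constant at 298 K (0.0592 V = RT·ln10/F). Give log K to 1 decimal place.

The Ni²⁺/Ni couple is reduced (cathode); E°cell = −0.25 − (−0.40) = +0.15 V with n = 2.
At equilibrium E = 0, so log K = nE°cell / 0.0592 = (2)(+0.15) / 0.0592 = 5.1.

log K = 5.1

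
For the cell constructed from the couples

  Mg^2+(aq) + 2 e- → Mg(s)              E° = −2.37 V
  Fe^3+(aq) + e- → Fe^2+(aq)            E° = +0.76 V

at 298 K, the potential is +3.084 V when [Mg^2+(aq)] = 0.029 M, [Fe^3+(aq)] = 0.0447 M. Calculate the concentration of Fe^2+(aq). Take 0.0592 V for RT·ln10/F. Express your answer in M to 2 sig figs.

1.6 M

With Fe³⁺/Fe²⁺ at the cathode and Mg²⁺/Mg at the anode, E°cell = +0.76 − (−2.37) = +3.13 V (n = 2).
From the Nernst equation, log Q = n(E° − E)/0.0592 = 2·(+3.13 − (+3.084))/0.0592 = 1.554.
Balancing electrons gives 2 Fe^3+(aq) + Mg(s) → 2 Fe^2+(aq) + Mg^2+(aq); thus Q = ([Fe^2+(aq)]^2·[Mg^2+(aq)]) / [Fe^3+(aq)]^2.
Isolating [Fe^2+(aq)] in Q = 10^{1.554} yields log [Fe^2+(aq)] = 0.196, i.e. 1.6 M.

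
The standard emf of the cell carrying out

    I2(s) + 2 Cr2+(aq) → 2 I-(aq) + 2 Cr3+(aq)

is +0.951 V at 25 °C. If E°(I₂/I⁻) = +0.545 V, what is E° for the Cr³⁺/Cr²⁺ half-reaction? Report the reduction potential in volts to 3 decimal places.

In the reaction as written the I₂/I⁻ couple is reduced (cathode) and Cr³⁺/Cr²⁺ is oxidized (anode), so E°cell = E°(I₂/I⁻) − E°(Cr³⁺/Cr²⁺).
E°(Cr³⁺/Cr²⁺) = E°(cathode) − E°cell = +0.545 − (+0.951) = −0.406 V.

−0.406 V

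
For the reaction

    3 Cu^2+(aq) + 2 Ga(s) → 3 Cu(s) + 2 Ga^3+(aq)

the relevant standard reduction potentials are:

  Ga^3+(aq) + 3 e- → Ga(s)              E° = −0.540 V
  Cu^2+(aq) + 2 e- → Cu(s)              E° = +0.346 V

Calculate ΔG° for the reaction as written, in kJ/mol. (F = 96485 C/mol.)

−513 kJ/mol

In the reaction as written Cu^2+(aq) is reduced, so the Cu²⁺/Cu couple is the cathode and Ga³⁺/Ga is the anode.
E°cell = +0.346 − (−0.540) = +0.886 V; balancing electrons gives n = 6.
ΔG° = −nFE°cell = −(6)(96485)(+0.886) J/mol = −513 kJ/mol.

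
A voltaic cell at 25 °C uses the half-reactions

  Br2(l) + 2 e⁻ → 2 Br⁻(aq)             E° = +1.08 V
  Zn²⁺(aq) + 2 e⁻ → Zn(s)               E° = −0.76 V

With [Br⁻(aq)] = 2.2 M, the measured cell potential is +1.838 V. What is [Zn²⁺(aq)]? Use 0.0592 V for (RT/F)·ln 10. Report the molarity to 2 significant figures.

The Br₂/Br⁻ couple has the larger reduction potential, so it is the cathode: E°cell = +1.08 − (−0.76) = +1.84 V and n = 2.
Since E = E° − (0.0592/n)·log Q, log Q = n(E° − E)/0.0592 = 0.068.
Balancing electrons gives Br2(l) + Zn(s) → 2 Br⁻(aq) + Zn²⁺(aq); thus Q = [Br⁻(aq)]^2·[Zn²⁺(aq)].
Solving for the unknown gives log [Zn²⁺(aq)] = −0.617, so [Zn²⁺(aq)] ≈ 0.24 M.

0.24 M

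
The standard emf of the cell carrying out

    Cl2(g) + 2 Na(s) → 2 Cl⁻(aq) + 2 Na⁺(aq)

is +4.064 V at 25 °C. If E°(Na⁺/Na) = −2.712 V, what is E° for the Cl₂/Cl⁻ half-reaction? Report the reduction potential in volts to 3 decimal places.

+1.352 V

In the reaction as written the Cl₂/Cl⁻ couple is reduced (cathode) and Na⁺/Na is oxidized (anode), so E°cell = E°(Cl₂/Cl⁻) − E°(Na⁺/Na).
E°(Cl₂/Cl⁻) = E°cell + E°(anode) = +4.064 + (−2.712) = +1.352 V.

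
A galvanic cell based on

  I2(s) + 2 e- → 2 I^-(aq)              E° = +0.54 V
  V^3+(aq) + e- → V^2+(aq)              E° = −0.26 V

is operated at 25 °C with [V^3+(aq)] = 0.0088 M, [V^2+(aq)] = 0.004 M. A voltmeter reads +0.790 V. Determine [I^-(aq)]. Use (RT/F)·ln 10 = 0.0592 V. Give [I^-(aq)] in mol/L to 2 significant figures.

0.67 M

I₂/I⁻ is the cathode (higher E°); E°cell = +0.54 − (−0.26) = +0.80 V with n = 2.
From the Nernst equation, log Q = n(E° − E)/0.0592 = 2·(+0.80 − (+0.790))/0.0592 = 0.338.
Balancing electrons gives I2(s) + 2 V^2+(aq) → 2 I^-(aq) + 2 V^3+(aq); thus Q = ([I^-(aq)]^2·[V^3+(aq)]^2) / [V^2+(aq)]^2.
Isolating [I^-(aq)] in Q = 10^{0.338} yields log [I^-(aq)] = −0.173, i.e. 0.67 M.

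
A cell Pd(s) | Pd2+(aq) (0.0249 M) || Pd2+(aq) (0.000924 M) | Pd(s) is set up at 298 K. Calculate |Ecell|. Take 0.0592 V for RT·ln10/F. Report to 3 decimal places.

For a concentration cell E°cell = 0, since both electrodes use the same couple.
The compartment with the higher Pd2+(aq) concentration (0.0249 M) acts as the cathode; ions are reduced there and produced at the dilute (0.000924 M) anode.
With n = 2, Ecell = −(0.0592/2)·log([dilute]/[conc]) = −(0.0592/2)·log(0.000924/0.0249) = +0.042 V.

0.042 V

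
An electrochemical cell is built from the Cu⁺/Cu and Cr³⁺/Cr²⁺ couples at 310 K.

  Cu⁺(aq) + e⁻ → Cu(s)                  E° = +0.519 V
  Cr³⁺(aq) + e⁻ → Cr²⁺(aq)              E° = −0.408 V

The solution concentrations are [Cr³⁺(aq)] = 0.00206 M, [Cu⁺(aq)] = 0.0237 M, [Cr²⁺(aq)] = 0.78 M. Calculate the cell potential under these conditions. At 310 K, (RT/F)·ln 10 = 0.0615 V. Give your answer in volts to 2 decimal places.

+0.99 V

Since E°(Cu⁺/Cu) > E°(Cr³⁺/Cr²⁺), Cu⁺/Cu serves as the cathode.
The standard potential is +0.519 − (−0.408) = +0.927 V and the balanced reaction transfers n = 1 electron.
Balancing gives Cu⁺(aq) + Cr²⁺(aq) → Cu(s) + Cr³⁺(aq); hence Q = [Cr³⁺(aq)] / ([Cu⁺(aq)]·[Cr²⁺(aq)]) = 0.111 (log Q = −0.953).
E = E° − (0.0615/n)·log Q = +0.927 − (0.0615/1)(−0.953) = +0.99 V.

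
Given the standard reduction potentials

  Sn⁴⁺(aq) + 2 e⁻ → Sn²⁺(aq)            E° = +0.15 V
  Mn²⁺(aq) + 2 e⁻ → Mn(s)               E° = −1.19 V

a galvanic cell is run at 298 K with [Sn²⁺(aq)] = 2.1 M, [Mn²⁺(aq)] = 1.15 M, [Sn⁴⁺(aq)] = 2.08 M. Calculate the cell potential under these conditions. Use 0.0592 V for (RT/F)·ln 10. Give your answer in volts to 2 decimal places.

+1.34 V

Sn⁴⁺/Sn²⁺ is reduced (cathode, E° = +0.15 V) and Mn²⁺/Mn is oxidized (anode).
E°cell = E°cat − E°an = +0.15 − (−1.19) = +1.34 V; n = 2.
For the overall reaction Sn⁴⁺(aq) + Mn(s) → Sn²⁺(aq) + Mn²⁺(aq), Q = ([Sn²⁺(aq)]·[Mn²⁺(aq)]) / [Sn⁴⁺(aq)] = 1.16, giving log Q = 0.065.
By the Nernst equation, E = +1.34 − (0.0592/2)·(0.065) = +1.34 V.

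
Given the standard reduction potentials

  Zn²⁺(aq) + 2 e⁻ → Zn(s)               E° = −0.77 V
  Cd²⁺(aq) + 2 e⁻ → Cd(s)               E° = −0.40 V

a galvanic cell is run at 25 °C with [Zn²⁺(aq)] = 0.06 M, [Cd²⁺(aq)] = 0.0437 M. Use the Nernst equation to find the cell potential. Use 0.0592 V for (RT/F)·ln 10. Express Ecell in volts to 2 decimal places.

+0.37 V

Since E°(Cd²⁺/Cd) > E°(Zn²⁺/Zn), Cd²⁺/Cd serves as the cathode.
E°cell = E°cat − E°an = −0.40 − (−0.77) = +0.37 V; n = 2.
Balancing gives Cd²⁺(aq) + Zn(s) → Cd(s) + Zn²⁺(aq); hence Q = [Zn²⁺(aq)] / [Cd²⁺(aq)] = 1.37 (log Q = 0.138).
Applying E = E° − (RT ln10/nF)·log Q gives +0.37 − (0.0592/2)(0.138) = +0.37 V.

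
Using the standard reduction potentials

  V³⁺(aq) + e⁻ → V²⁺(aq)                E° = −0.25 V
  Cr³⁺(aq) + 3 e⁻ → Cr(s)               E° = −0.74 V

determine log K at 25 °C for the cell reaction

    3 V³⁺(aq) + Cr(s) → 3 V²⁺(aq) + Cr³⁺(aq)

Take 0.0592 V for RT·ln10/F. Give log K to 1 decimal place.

log K = 24.8

The V³⁺/V²⁺ couple is reduced (cathode); E°cell = −0.25 − (−0.74) = +0.49 V with n = 3.
At equilibrium E = 0, so log K = nE°cell / 0.0592 = (3)(+0.49) / 0.0592 = 24.8.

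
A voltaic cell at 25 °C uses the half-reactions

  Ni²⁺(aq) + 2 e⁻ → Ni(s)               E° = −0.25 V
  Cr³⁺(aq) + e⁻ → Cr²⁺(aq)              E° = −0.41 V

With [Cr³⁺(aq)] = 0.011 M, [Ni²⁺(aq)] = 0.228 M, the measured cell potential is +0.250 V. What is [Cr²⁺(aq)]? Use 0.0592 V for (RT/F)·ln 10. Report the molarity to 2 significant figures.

0.76 M

The Ni²⁺/Ni couple has the larger reduction potential, so it is the cathode: E°cell = −0.25 − (−0.41) = +0.16 V and n = 2.
Since E = E° − (0.0592/n)·log Q, log Q = n(E° − E)/0.0592 = −3.041.
For Ni²⁺(aq) + 2 Cr²⁺(aq) → Ni(s) + 2 Cr³⁺(aq), the reaction quotient is Q = [Cr³⁺(aq)]^2 / ([Ni²⁺(aq)]·[Cr²⁺(aq)]^2).
Substituting the known concentrations and solving, log [Cr²⁺(aq)] = −0.117 and [Cr²⁺(aq)] = 0.76 M.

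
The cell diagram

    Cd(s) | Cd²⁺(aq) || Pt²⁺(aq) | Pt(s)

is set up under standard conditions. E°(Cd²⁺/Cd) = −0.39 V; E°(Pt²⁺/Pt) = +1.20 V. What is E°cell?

By convention the left-hand electrode in cell notation is the anode (oxidation) and the right-hand electrode is the cathode (reduction).
E°cell = E°(right) − E°(left) = +1.20 − (−0.39) = +1.59 V.

+1.59 V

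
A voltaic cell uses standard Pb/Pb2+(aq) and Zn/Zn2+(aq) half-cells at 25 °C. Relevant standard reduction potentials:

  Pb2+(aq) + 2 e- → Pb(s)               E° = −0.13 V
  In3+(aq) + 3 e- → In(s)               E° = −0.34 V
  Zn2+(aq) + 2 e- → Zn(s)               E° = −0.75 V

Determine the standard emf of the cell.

+0.62 V

The Pb²⁺/Pb couple has the higher E°, so Pb ion is reduced (cathode) and Zn is oxidized (anode).
E°cell = E°(cathode) − E°(anode) = −0.13 − (−0.75) = +0.62 V.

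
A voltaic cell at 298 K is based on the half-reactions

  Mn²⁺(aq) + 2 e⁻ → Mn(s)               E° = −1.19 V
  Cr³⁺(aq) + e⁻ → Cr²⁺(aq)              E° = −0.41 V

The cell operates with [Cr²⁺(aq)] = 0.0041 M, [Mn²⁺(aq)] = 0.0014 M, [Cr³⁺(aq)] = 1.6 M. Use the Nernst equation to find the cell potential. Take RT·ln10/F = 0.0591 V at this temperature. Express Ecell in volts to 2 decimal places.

Since E°(Cr³⁺/Cr²⁺) > E°(Mn²⁺/Mn), Cr³⁺/Cr²⁺ serves as the cathode.
E°cell = E°cat − E°an = −0.41 − (−1.19) = +0.78 V; n = 2.
For the overall reaction 2 Cr³⁺(aq) + Mn(s) → 2 Cr²⁺(aq) + Mn²⁺(aq), Q = ([Cr²⁺(aq)]^2·[Mn²⁺(aq)]) / [Cr³⁺(aq)]^2 = 9.19×10^−9, giving log Q = −8.037.
Applying E = E° − (RT ln10/nF)·log Q gives +0.78 − (0.0591/2)(−8.037) = +1.02 V.

+1.02 V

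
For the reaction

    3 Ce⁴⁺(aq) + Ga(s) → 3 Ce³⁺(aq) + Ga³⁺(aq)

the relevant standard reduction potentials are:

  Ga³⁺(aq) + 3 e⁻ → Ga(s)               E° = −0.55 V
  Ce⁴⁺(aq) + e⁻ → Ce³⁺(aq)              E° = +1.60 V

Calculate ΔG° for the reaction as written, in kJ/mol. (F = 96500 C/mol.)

−622 kJ/mol

In the reaction as written Ce⁴⁺(aq) is reduced, so the Ce⁴⁺/Ce³⁺ couple is the cathode and Ga³⁺/Ga is the anode.
E°cell = +1.60 − (−0.55) = +2.15 V; balancing electrons gives n = 3.
ΔG° = −nFE°cell = −(3)(96500)(+2.15) J/mol = −622 kJ/mol.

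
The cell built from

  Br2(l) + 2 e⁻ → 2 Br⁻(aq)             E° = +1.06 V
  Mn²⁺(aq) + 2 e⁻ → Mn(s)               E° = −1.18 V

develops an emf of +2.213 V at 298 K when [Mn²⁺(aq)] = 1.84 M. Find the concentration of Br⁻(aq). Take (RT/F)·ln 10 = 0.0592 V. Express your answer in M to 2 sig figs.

2.1 M

Br₂/Br⁻ is the cathode (higher E°); E°cell = +1.06 − (−1.18) = +2.24 V with n = 2.
Rearranging E = E° − (0.0592/n)·log Q gives log Q = 2(+2.24 − (+2.213))/0.0592 = 0.912.
Balancing electrons gives Br2(l) + Mn(s) → 2 Br⁻(aq) + Mn²⁺(aq); thus Q = [Br⁻(aq)]^2·[Mn²⁺(aq)].
Solving for the unknown gives log [Br⁻(aq)] = 0.324, so [Br⁻(aq)] ≈ 2.1 M.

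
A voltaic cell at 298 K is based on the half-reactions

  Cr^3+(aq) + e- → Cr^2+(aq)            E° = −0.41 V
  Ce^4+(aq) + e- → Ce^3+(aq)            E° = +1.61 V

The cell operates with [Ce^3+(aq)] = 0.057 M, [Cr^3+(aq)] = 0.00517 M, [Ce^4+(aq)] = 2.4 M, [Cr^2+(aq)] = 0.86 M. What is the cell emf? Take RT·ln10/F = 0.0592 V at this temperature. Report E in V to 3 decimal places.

+2.248 V

Since E°(Ce⁴⁺/Ce³⁺) > E°(Cr³⁺/Cr²⁺), Ce⁴⁺/Ce³⁺ serves as the cathode.
E°cell = +1.61 − (−0.41) = +2.02 V, with n = 1 electron transferred.
Balancing gives Ce^4+(aq) + Cr^2+(aq) → Ce^3+(aq) + Cr^3+(aq); hence Q = ([Ce^3+(aq)]·[Cr^3+(aq)]) / ([Ce^4+(aq)]·[Cr^2+(aq)]) = 0.000143 (log Q = −3.845).
By the Nernst equation, E = +2.02 − (0.0592/1)·(−3.845) = +2.248 V.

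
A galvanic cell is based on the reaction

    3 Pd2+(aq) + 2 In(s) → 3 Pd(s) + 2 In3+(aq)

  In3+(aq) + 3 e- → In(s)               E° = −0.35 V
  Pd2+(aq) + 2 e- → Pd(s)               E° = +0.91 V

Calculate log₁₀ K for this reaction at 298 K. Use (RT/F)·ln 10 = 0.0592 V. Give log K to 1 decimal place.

The Pd²⁺/Pd couple is reduced (cathode); E°cell = +0.91 − (−0.35) = +1.26 V with n = 6.
At equilibrium E = 0, so log K = nE°cell / 0.0592 = (6)(+1.26) / 0.0592 = 127.7.

log K = 127.7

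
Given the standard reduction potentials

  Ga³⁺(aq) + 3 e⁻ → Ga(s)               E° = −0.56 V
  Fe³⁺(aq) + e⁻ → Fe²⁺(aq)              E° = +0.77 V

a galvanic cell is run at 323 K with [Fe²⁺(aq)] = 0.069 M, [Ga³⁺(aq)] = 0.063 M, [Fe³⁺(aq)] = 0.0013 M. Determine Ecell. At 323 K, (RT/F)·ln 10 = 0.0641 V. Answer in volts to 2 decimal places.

+1.25 V

Fe³⁺/Fe²⁺ is reduced (cathode, E° = +0.77 V) and Ga³⁺/Ga is oxidized (anode).
E°cell = E°cat − E°an = +0.77 − (−0.56) = +1.33 V; n = 3.
The balanced reaction is 3 Fe³⁺(aq) + Ga(s) → 3 Fe²⁺(aq) + Ga³⁺(aq), so Q = ([Fe²⁺(aq)]^3·[Ga³⁺(aq)]) / [Fe³⁺(aq)]^3 = 9.42×10^3 and log Q = 3.974.
By the Nernst equation, E = +1.33 − (0.0641/3)·(3.974) = +1.25 V.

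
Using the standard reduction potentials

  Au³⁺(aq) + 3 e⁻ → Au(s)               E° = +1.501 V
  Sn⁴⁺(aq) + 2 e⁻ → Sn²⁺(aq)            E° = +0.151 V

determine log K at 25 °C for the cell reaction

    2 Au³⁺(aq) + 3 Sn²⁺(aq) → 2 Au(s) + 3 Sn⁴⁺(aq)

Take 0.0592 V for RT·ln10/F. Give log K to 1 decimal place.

The Au³⁺/Au couple is reduced (cathode); E°cell = +1.501 − (+0.151) = +1.350 V with n = 6.
At equilibrium E = 0, so log K = nE°cell / 0.0592 = (6)(+1.350) / 0.0592 = 136.8.

log K = 136.8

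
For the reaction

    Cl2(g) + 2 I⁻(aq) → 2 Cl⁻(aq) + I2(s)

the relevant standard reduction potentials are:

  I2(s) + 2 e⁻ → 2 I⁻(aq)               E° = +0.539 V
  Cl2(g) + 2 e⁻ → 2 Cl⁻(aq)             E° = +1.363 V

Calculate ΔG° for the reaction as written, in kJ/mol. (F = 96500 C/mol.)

−159 kJ/mol

In the reaction as written Cl2(g) is reduced, so the Cl₂/Cl⁻ couple is the cathode and I₂/I⁻ is the anode.
E°cell = +1.363 − (+0.539) = +0.824 V; balancing electrons gives n = 2.
ΔG° = −nFE°cell = −(2)(96500)(+0.824) J/mol = −159 kJ/mol.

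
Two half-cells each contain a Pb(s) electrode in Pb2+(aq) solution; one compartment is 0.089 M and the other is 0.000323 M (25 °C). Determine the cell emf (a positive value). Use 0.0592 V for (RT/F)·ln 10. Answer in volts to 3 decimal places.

For a concentration cell E°cell = 0, since both electrodes use the same couple.
The compartment with the higher Pb2+(aq) concentration (0.089 M) acts as the cathode; ions are reduced there and produced at the dilute (0.000323 M) anode.
With n = 2, Ecell = −(0.0592/2)·log([dilute]/[conc]) = −(0.0592/2)·log(0.000323/0.089) = +0.072 V.

0.072 V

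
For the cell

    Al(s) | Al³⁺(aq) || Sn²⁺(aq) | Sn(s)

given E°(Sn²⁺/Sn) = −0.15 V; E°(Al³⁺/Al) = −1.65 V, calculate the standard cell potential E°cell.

+1.50 V

By convention the left-hand electrode in cell notation is the anode (oxidation) and the right-hand electrode is the cathode (reduction).
E°cell = E°(right) − E°(left) = −0.15 − (−1.65) = +1.50 V.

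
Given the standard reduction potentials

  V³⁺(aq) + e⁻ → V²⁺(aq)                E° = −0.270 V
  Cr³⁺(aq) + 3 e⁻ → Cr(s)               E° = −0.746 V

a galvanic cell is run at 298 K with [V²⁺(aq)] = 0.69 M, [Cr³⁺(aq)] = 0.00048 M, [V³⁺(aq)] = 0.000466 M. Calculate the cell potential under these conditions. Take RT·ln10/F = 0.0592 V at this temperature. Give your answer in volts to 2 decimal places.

V³⁺/V²⁺ is reduced (cathode, E° = −0.270 V) and Cr³⁺/Cr is oxidized (anode).
E°cell = −0.270 − (−0.746) = +0.476 V, with n = 3 electrons transferred.
Balancing gives 3 V³⁺(aq) + Cr(s) → 3 V²⁺(aq) + Cr³⁺(aq); hence Q = ([V²⁺(aq)]^3·[Cr³⁺(aq)]) / [V³⁺(aq)]^3 = 1.56×10^6 (log Q = 6.193).
Applying E = E° − (RT ln10/nF)·log Q gives +0.476 − (0.0592/3)(6.193) = +0.35 V.

+0.35 V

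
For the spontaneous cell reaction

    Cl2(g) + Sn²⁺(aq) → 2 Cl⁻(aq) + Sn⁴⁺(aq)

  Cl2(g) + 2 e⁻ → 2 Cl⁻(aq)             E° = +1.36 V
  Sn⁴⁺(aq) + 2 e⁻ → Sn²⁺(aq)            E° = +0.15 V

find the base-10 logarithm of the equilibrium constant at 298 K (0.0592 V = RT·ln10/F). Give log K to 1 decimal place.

log K = 40.9

The Cl₂/Cl⁻ couple is reduced (cathode); E°cell = +1.36 − (+0.15) = +1.21 V with n = 2.
At equilibrium E = 0, so log K = nE°cell / 0.0592 = (2)(+1.21) / 0.0592 = 40.9.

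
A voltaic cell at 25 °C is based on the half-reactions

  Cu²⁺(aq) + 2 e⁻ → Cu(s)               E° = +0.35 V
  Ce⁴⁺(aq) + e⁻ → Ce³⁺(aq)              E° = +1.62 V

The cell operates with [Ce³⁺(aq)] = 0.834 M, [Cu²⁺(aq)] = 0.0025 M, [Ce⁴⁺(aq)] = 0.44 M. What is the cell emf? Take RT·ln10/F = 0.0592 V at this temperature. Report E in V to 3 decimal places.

+1.331 V

Since E°(Ce⁴⁺/Ce³⁺) > E°(Cu²⁺/Cu), Ce⁴⁺/Ce³⁺ serves as the cathode.
E°cell = E°cat − E°an = +1.62 − (+0.35) = +1.27 V; n = 2.
Balancing gives 2 Ce⁴⁺(aq) + Cu(s) → 2 Ce³⁺(aq) + Cu²⁺(aq); hence Q = ([Ce³⁺(aq)]^2·[Cu²⁺(aq)]) / [Ce⁴⁺(aq)]^2 = 0.00898 (log Q = −2.047).
Applying E = E° − (RT ln10/nF)·log Q gives +1.27 − (0.0592/2)(−2.047) = +1.331 V.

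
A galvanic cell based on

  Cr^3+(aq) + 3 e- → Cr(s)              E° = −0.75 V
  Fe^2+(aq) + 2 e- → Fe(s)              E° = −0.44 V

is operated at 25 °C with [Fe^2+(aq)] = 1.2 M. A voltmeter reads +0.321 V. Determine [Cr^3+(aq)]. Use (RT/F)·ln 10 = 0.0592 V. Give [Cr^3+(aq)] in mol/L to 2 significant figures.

0.36 M

The Fe²⁺/Fe couple has the larger reduction potential, so it is the cathode: E°cell = −0.44 − (−0.75) = +0.31 V and n = 6.
Rearranging E = E° − (0.0592/n)·log Q gives log Q = 6(+0.31 − (+0.321))/0.0592 = −1.115.
Balancing electrons gives 3 Fe^2+(aq) + 2 Cr(s) → 3 Fe(s) + 2 Cr^3+(aq); thus Q = [Cr^3+(aq)]^2 / [Fe^2+(aq)]^3.
Solving for the unknown gives log [Cr^3+(aq)] = −0.439, so [Cr^3+(aq)] ≈ 0.36 M.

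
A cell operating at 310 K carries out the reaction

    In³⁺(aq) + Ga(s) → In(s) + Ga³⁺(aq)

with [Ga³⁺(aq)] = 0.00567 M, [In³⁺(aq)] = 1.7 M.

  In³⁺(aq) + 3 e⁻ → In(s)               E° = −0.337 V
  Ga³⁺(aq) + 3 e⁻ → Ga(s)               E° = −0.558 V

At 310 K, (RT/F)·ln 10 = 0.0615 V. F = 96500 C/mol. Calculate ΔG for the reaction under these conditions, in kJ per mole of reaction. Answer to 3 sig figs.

With In³⁺/In reduced at the cathode, E°cell = −0.337 − (−0.558) = +0.221 V and n = 3.
The reaction quotient is [Ga³⁺(aq)] / [In³⁺(aq)] = 0.00334; by Nernst, E = +0.221 − (0.0615/3)(−2.477) = +0.2718 V.
Finally ΔG = −nFE = −(3)(96500 C/mol)(+0.2718 V) = −78.7 kJ/mol.

−78.7 kJ/mol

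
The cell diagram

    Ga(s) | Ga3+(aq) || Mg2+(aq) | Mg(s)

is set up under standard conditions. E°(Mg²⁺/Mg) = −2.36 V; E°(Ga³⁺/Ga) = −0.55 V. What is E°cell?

−1.81 V

By convention the left-hand electrode in cell notation is the anode (oxidation) and the right-hand electrode is the cathode (reduction).
E°cell = E°(right) − E°(left) = −2.36 − (−0.55) = −1.81 V.
The negative sign shows that, as written, the cell would require an external voltage to drive the reaction.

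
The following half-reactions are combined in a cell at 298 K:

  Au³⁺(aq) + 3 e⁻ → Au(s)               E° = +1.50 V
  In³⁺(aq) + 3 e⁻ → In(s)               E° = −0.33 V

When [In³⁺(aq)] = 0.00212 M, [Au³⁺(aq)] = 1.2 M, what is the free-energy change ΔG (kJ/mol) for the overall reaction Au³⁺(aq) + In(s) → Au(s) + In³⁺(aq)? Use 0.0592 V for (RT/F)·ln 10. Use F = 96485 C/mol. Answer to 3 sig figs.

−545 kJ/mol

E°cell = +1.50 − (−0.33) = +1.83 V; the balanced reaction transfers n = 3 electrons.
Here Q = [In³⁺(aq)] / [Au³⁺(aq)] = 0.00177 (log Q = −2.753), giving E = +1.83 − (0.0592/3)·(−2.753) = +1.8843 V.
ΔG = −nFE = −(3)(96485)(+1.8843) J/mol = −545 kJ/mol.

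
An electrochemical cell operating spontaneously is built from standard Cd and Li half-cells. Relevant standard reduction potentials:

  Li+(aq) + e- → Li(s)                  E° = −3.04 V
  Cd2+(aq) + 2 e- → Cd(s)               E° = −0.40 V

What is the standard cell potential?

Of the two couples in this cell, the one with the more positive reduction potential is reduced at the cathode: here that is Cd²⁺/Cd (−0.40 V); Li⁺/Li (−3.04 V) is the anode.
E°cell = E°(cathode) − E°(anode) = −0.40 − (−3.04) = +2.64 V.

+2.64 V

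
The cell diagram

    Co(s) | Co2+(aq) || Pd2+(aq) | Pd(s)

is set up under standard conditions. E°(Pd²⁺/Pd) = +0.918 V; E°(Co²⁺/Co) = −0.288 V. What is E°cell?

By convention the left-hand electrode in cell notation is the anode (oxidation) and the right-hand electrode is the cathode (reduction).
E°cell = E°(right) − E°(left) = +0.918 − (−0.288) = +1.206 V.

+1.206 V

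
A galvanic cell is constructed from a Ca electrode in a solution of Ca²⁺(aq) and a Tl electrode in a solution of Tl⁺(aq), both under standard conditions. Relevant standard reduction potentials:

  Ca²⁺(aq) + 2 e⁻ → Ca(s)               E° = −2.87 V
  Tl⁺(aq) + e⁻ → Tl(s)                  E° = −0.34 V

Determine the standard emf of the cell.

+2.53 V

Of the two couples in this cell, the one with the more positive reduction potential is reduced at the cathode: here that is Tl⁺/Tl (−0.34 V); Ca²⁺/Ca (−2.87 V) is the anode.
E°cell = E°(cathode) − E°(anode) = −0.34 − (−2.87) = +2.53 V.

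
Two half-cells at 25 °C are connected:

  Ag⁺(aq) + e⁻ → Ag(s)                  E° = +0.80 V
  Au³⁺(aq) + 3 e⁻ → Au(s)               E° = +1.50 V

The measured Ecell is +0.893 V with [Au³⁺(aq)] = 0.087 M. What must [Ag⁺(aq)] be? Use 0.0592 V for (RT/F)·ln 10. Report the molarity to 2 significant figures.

0.00024 M

Au³⁺/Au is the cathode (higher E°); E°cell = +1.50 − (+0.80) = +0.70 V with n = 3.
Rearranging E = E° − (0.0592/n)·log Q gives log Q = 3(+0.70 − (+0.893))/0.0592 = −9.780.
For Au³⁺(aq) + 3 Ag(s) → Au(s) + 3 Ag⁺(aq), the reaction quotient is Q = [Ag⁺(aq)]^3 / [Au³⁺(aq)].
Isolating [Ag⁺(aq)] in Q = 10^{−9.780} yields log [Ag⁺(aq)] = −3.613, i.e. 0.00024 M.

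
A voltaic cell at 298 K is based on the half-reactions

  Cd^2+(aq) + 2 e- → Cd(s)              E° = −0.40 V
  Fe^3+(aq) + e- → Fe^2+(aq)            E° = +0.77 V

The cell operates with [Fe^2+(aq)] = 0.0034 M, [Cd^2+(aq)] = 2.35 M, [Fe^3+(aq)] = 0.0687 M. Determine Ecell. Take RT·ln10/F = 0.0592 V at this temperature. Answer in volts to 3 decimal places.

Fe³⁺/Fe²⁺ is reduced (cathode, E° = +0.77 V) and Cd²⁺/Cd is oxidized (anode).
E°cell = +0.77 − (−0.40) = +1.17 V, with n = 2 electrons transferred.
Balancing gives 2 Fe^3+(aq) + Cd(s) → 2 Fe^2+(aq) + Cd^2+(aq); hence Q = ([Fe^2+(aq)]^2·[Cd^2+(aq)]) / [Fe^3+(aq)]^2 = 0.00576 (log Q = −2.240).
Applying E = E° − (RT ln10/nF)·log Q gives +1.17 − (0.0592/2)(−2.240) = +1.236 V.

+1.236 V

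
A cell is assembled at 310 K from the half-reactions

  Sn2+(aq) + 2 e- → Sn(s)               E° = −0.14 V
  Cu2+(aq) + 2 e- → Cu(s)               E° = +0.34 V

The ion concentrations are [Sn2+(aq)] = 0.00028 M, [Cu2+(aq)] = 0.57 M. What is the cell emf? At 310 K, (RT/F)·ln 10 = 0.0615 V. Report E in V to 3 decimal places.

Since E°(Cu²⁺/Cu) > E°(Sn²⁺/Sn), Cu²⁺/Cu serves as the cathode.
The standard potential is +0.34 − (−0.14) = +0.48 V and the balanced reaction transfers n = 2 electrons.
For the overall reaction Cu2+(aq) + Sn(s) → Cu(s) + Sn2+(aq), Q = [Sn2+(aq)] / [Cu2+(aq)] = 0.000491, giving log Q = −3.309.
E = E° − (0.0615/n)·log Q = +0.48 − (0.0615/2)(−3.309) = +0.582 V.

+0.582 V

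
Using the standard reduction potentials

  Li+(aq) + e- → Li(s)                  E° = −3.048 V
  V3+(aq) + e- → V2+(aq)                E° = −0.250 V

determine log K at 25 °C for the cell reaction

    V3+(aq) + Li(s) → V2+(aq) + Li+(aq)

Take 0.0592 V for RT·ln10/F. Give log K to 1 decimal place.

log K = 47.3

The V³⁺/V²⁺ couple is reduced (cathode); E°cell = −0.250 − (−3.048) = +2.798 V with n = 1.
At equilibrium E = 0, so log K = nE°cell / 0.0592 = (1)(+2.798) / 0.0592 = 47.3.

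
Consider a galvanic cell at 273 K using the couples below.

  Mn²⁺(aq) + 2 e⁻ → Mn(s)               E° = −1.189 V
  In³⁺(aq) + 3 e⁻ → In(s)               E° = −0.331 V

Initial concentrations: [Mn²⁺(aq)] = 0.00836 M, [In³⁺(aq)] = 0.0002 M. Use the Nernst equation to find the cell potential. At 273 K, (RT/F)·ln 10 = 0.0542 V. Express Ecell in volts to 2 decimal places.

+0.85 V

In³⁺/In is reduced (cathode, E° = −0.331 V) and Mn²⁺/Mn is oxidized (anode).
E°cell = E°cat − E°an = −0.331 − (−1.189) = +0.858 V; n = 6.
Balancing gives 2 In³⁺(aq) + 3 Mn(s) → 2 In(s) + 3 Mn²⁺(aq); hence Q = [Mn²⁺(aq)]^3 / [In³⁺(aq)]^2 = 14.6 (log Q = 1.165).
By the Nernst equation, E = +0.858 − (0.0542/6)·(1.165) = +0.85 V.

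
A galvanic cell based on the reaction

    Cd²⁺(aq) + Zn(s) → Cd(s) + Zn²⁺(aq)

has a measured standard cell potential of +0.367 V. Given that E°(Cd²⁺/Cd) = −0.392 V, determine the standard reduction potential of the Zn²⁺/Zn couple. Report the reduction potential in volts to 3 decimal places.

−0.759 V

In the reaction as written the Cd²⁺/Cd couple is reduced (cathode) and Zn²⁺/Zn is oxidized (anode), so E°cell = E°(Cd²⁺/Cd) − E°(Zn²⁺/Zn).
E°(Zn²⁺/Zn) = E°(cathode) − E°cell = −0.392 − (+0.367) = −0.759 V.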